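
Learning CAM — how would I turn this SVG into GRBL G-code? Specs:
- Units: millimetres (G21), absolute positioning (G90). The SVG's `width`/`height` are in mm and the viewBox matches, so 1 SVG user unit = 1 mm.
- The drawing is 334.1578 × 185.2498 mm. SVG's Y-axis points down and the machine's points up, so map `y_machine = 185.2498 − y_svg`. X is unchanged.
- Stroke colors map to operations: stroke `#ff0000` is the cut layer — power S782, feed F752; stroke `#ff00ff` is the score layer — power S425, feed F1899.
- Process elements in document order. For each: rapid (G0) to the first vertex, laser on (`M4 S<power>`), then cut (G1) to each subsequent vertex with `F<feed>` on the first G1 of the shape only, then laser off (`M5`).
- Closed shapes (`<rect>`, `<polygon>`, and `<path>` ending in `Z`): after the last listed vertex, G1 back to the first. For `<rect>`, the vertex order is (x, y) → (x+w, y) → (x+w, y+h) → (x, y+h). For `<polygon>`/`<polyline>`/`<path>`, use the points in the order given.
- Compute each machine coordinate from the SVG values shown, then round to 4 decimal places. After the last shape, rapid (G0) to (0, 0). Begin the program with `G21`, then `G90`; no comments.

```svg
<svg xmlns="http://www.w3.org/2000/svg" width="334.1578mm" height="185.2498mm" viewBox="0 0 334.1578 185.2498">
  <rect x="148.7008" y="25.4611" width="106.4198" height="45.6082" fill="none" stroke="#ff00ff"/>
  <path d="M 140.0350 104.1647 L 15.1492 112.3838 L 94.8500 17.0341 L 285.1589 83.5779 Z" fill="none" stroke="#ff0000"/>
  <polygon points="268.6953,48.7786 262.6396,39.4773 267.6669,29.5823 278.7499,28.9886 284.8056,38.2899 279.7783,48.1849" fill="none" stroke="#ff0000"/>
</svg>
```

1 u = 1 mm; y_m = 185.2498 − y.

[1] `<rect>` rectangle, #ff00ff→score S425 F1899: (148.7008,159.7887) → (255.1206,159.7887) → (255.1206,114.1805) → (148.7008,114.1805) → (148.7008,159.7887) (closed)

[2] `<path>` closed polygon, #ff0000→cut S782 F752: (140.0350,81.0851) → (15.1492,72.8660) → (94.8500,168.2157) → (285.1589,101.6719) → (140.0350,81.0851) (closed)

[3] `<polygon>` regular polygon, #ff0000→cut S782 F752: (268.6953,136.4712) → (262.6396,145.7725) → (267.6669,155.6675) → (278.7499,156.2612) → (284.8056,146.9599) → (279.7783,137.0649) → (268.6953,136.4712) (closed)

G21
G90
G0 X148.7008 Y159.7887
M4 S425
G1 X255.1206 Y159.7887 F1899
G1 X255.1206 Y114.1805
G1 X148.7008 Y114.1805
G1 X148.7008 Y159.7887
M5
G0 X140.0350 Y81.0851
M4 S782
G1 X15.1492 Y72.8660 F752
G1 X94.8500 Y168.2157
G1 X285.1589 Y101.6719
G1 X140.0350 Y81.0851
M5
G0 X268.6953 Y136.4712
M4 S782
G1 X262.6396 Y145.7725 F752
G1 X267.6669 Y155.6675
G1 X278.7499 Y156.2612
G1 X284.8056 Y146.9599
G1 X279.7783 Y137.0649
G1 X268.6953 Y136.4712
M5
G0 X0.0000 Y0.0000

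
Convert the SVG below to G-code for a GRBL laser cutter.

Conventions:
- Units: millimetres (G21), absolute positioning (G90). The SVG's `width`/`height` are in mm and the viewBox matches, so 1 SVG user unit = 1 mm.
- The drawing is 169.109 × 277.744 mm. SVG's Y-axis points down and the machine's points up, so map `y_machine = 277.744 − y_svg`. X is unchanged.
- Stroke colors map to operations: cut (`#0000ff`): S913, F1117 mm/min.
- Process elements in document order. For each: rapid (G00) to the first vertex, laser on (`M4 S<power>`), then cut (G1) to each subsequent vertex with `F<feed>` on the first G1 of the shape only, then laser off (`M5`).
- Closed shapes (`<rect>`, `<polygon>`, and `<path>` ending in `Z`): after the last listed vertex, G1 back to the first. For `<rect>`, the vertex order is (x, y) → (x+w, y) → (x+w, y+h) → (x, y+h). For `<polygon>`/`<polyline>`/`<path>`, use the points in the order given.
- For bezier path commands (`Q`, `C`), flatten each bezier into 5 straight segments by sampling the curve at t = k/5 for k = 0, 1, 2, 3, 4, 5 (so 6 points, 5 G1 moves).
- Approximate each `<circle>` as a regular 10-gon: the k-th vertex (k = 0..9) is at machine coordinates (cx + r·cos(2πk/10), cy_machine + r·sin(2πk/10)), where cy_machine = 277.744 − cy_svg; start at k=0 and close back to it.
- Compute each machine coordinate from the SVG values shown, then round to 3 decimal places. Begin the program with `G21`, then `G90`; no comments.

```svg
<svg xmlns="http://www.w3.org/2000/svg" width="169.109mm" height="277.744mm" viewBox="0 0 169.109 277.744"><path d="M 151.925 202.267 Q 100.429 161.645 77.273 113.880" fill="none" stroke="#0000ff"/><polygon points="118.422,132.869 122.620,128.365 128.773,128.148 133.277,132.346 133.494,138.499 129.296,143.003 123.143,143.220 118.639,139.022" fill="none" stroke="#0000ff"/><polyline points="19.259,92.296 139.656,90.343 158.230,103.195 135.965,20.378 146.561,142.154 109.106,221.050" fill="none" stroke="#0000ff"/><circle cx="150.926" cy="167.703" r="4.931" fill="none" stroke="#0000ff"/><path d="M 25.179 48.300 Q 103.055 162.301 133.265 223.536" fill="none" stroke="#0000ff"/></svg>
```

G21
G90
G00 X151.925 Y75.477
M4 S913
G1 X132.460 Y92.012 F1117
G1 X115.263 Y109.117
G1 X100.332 Y126.795
G1 X87.669 Y145.044
G1 X77.273 Y163.864
M5
G00 X118.422 Y144.875
M4 S913
G1 X122.620 Y149.379 F1117
G1 X128.773 Y149.596
G1 X133.277 Y145.398
G1 X133.494 Y139.245
G1 X129.296 Y134.741
G1 X123.143 Y134.524
G1 X118.639 Y138.722
G1 X118.422 Y144.875
M5
G00 X19.259 Y185.448
M4 S913
G1 X139.656 Y187.401 F1117
G1 X158.230 Y174.549
G1 X135.965 Y257.366
G1 X146.561 Y135.590
G1 X109.106 Y56.694
M5
G00 X155.857 Y110.041
M4 S913
G1 X154.915 Y112.939 F1117
G1 X152.450 Y114.731
G1 X149.402 Y114.731
G1 X146.937 Y112.939
G1 X145.995 Y110.041
G1 X146.937 Y107.143
G1 X149.402 Y105.351
G1 X152.450 Y105.351
G1 X154.915 Y107.143
G1 X155.857 Y110.041
M5
G00 X25.179 Y229.444
M4 S913
G1 X54.423 Y185.954 F1117
G1 X79.853 Y146.686
G1 X101.470 Y111.639
G1 X119.274 Y80.813
G1 X133.265 Y54.208
M5

Since the viewBox matches the mm dimensions, user units are millimetres directly. The only transform is the Y-flip y_m = 277.744 − y_svg.

Shape 1 is a quadratic bezier drawn with `<path>`. Its stroke #0000ff means cut at S913, F1117. After flipping Y the toolpath is (151.925,75.477) → (132.460,92.012) → (115.263,109.117) → (100.332,126.795) → (87.669,145.044) → (77.273,163.864).

Shape 2 is a regular polygon drawn with `<polygon>`. Its stroke #0000ff means cut at S913, F1117. After flipping Y the toolpath is (118.422,144.875) → (122.620,149.379) → (128.773,149.596) → (133.277,145.398) → (133.494,139.245) → (129.296,134.741) → (123.143,134.524) → (118.639,138.722) → (118.422,144.875), returning to the start.

Shape 3 is a open polyline drawn with `<polyline>`. Its stroke #0000ff means cut at S913, F1117. After flipping Y the toolpath is (19.259,185.448) → (139.656,187.401) → (158.230,174.549) → (135.965,257.366) → (146.561,135.590) → (109.106,56.694).

Shape 4 is a circle drawn with `<circle>`. Its stroke #0000ff means cut at S913, F1117. After flipping Y the toolpath is (155.857,110.041) → (154.915,112.939) → (152.450,114.731) → (149.402,114.731) → (146.937,112.939) → (145.995,110.041) → (146.937,107.143) → (149.402,105.351) → (152.450,105.351) → (154.915,107.143) → (155.857,110.041), returning to the start.

Shape 5 is a quadratic bezier drawn with `<path>`. Its stroke #0000ff means cut at S913, F1117. After flipping Y the toolpath is (25.179,229.444) → (54.423,185.954) → (79.853,146.686) → (101.470,111.639) → (119.274,80.813) → (133.265,54.208).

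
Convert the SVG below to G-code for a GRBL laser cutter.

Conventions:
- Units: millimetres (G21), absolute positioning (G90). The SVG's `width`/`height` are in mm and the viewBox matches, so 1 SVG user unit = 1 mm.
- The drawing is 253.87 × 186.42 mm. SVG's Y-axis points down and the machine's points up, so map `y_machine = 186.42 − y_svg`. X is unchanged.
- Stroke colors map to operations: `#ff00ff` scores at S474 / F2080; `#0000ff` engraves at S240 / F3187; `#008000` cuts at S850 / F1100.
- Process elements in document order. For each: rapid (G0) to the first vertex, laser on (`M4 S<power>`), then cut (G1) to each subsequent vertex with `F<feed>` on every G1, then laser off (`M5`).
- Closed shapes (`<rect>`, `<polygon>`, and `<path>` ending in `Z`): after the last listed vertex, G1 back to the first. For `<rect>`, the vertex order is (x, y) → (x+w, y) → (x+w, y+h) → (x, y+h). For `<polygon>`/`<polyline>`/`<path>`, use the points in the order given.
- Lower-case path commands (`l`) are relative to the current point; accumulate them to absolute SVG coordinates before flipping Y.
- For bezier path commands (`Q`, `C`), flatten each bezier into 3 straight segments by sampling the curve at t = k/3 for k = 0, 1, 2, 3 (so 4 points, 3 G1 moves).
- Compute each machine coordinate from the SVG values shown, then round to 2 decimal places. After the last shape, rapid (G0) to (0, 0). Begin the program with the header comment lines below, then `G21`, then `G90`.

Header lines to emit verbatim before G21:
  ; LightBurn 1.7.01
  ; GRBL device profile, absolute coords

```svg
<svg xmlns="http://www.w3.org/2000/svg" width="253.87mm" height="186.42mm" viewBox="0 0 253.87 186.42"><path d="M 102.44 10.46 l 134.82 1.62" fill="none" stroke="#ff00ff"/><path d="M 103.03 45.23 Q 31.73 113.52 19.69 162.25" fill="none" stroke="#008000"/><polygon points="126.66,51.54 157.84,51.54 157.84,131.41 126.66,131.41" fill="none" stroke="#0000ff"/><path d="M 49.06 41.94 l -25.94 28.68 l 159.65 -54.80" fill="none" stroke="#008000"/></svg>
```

viewBox `0 0 253.87 186.42` with mm width/height → 1 unit = 1 mm. Flip: y_m = 186.42 − y_svg.

**Shape 1** — `<path>` line segment, stroke `#ff00ff` → score (S474, F2080). Machine vertices: (102.44,175.96) → (237.26,174.34). Open path.

**Shape 2** — `<path>` quadratic bezier, stroke `#008000` → cut (S850, F1100). Control points (SVG): P0=(103.03,45.23), P1=(31.73,113.52), P2=(19.69,162.25); sampled at t=k/3. Machine vertices: (103.03,141.19) → (62.08,97.84) → (34.30,58.83) → (19.69,24.17). Open path.

**Shape 3** — `<polygon>` rectangle, stroke `#0000ff` → engrave (S240, F3187). Machine vertices: (126.66,134.88) → (157.84,134.88) → (157.84,55.01) → (126.66,55.01) → (126.66,134.88). Closed: final G1 returns to the first vertex.

**Shape 4** — `<path>` open polyline, stroke `#008000` → cut (S850, F1100). Machine vertices: (49.06,144.48) → (23.12,115.80) → (182.77,170.60). Open path.

; LightBurn 1.7.01
; GRBL device profile, absolute coords
G21
G90
G0 X102.44 Y175.96
M4 S474
G1 X237.26 Y174.34 F2080
M5
G0 X103.03 Y141.19
M4 S850
G1 X62.08 Y97.84 F1100
G1 X34.30 Y58.83 F1100
G1 X19.69 Y24.17 F1100
M5
G0 X126.66 Y134.88
M4 S240
G1 X157.84 Y134.88 F3187
G1 X157.84 Y55.01 F3187
G1 X126.66 Y55.01 F3187
G1 X126.66 Y134.88 F3187
M5
G0 X49.06 Y144.48
M4 S850
G1 X23.12 Y115.80 F1100
G1 X182.77 Y170.60 F1100
M5
G0 X0.00 Y0.00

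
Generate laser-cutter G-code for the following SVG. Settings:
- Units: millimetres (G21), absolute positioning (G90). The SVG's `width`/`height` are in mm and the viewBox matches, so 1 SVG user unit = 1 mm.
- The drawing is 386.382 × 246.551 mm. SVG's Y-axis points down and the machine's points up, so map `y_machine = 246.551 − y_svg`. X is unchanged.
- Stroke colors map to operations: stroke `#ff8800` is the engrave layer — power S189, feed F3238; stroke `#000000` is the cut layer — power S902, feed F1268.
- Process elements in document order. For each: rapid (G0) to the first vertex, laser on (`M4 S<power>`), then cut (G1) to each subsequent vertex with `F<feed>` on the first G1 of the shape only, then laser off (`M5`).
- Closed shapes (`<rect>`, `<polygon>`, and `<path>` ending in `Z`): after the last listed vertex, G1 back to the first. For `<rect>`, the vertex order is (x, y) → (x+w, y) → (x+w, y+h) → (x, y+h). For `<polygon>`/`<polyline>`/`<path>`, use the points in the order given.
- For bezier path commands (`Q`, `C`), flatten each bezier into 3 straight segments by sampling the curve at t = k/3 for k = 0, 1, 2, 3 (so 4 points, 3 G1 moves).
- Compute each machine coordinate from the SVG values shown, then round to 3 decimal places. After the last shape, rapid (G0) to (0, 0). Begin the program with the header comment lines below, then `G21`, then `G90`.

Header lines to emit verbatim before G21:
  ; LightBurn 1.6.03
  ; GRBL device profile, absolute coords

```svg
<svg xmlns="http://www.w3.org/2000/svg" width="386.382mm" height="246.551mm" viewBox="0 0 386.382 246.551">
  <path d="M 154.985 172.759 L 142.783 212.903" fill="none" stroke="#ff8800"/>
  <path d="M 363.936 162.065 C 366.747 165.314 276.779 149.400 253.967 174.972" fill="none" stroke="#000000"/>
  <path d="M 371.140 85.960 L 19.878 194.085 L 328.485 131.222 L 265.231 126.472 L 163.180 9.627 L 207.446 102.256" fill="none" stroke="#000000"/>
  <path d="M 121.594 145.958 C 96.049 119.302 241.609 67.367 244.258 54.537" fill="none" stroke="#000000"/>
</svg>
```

Since the viewBox matches the mm dimensions, user units are millimetres directly. The only transform is the Y-flip y_m = 246.551 − y_svg.

Shape 1 is a line segment drawn with `<path>`. Its stroke #ff8800 means engrave at S189, F3238. After flipping Y the toolpath is (154.985,73.792) → (142.783,33.648).

Shape 2 is a cubic bezier drawn with `<path>`. Its stroke #000000 means cut at S902, F1268. After flipping Y the toolpath is (363.936,84.486) → (341.744,85.378) → (293.241,85.569) → (253.967,71.579).

Shape 3 is a open polyline drawn with `<path>`. Its stroke #000000 means cut at S902, F1268. After flipping Y the toolpath is (371.140,160.591) → (19.878,52.466) → (328.485,115.329) → (265.231,120.079) → (163.180,236.924) → (207.446,144.295).

Shape 4 is a cubic bezier drawn with `<path>`. Its stroke #000000 means cut at S902, F1268. After flipping Y the toolpath is (121.594,100.593) → (141.454,133.291) → (205.602,168.534) → (244.258,192.014).

; LightBurn 1.6.03
; GRBL device profile, absolute coords
G21
G90
G0 X154.985 Y73.792
M4 S189
G1 X142.783 Y33.648 F3238
M5
G0 X363.936 Y84.486
M4 S902
G1 X341.744 Y85.378 F1268
G1 X293.241 Y85.569
G1 X253.967 Y71.579
M5
G0 X371.140 Y160.591
M4 S902
G1 X19.878 Y52.466 F1268
G1 X328.485 Y115.329
G1 X265.231 Y120.079
G1 X163.180 Y236.924
G1 X207.446 Y144.295
M5
G0 X121.594 Y100.593
M4 S902
G1 X141.454 Y133.291 F1268
G1 X205.602 Y168.534
G1 X244.258 Y192.014
M5
G0 X0.000 Y0.000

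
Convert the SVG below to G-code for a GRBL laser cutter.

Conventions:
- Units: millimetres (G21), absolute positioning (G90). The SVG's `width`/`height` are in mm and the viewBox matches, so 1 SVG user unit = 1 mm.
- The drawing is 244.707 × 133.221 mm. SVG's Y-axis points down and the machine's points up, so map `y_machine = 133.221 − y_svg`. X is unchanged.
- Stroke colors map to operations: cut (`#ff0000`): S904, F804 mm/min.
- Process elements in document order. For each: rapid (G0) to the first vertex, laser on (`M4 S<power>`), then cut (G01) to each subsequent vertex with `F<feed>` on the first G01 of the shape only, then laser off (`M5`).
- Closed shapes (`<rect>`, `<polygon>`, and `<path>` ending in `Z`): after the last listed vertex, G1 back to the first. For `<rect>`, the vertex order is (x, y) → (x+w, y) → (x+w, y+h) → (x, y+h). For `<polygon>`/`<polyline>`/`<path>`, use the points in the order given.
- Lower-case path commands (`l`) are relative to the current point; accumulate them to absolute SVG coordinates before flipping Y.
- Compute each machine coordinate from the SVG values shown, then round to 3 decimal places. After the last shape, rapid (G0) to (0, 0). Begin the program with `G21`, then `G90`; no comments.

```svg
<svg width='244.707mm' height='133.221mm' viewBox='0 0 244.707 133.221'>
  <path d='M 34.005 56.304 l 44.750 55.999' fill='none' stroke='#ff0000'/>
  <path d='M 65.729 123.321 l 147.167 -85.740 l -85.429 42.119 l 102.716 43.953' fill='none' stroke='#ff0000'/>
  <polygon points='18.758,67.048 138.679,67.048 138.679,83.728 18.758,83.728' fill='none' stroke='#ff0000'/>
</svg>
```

G21
G90
G0 X34.005 Y76.917
M4 S904
G01 X78.755 Y20.918 F804
M5
G0 X65.729 Y9.900
M4 S904
G01 X212.896 Y95.640 F804
G01 X127.467 Y53.521
G01 X230.183 Y9.568
M5
G0 X18.758 Y66.173
M4 S904
G01 X138.679 Y66.173 F804
G01 X138.679 Y49.493
G01 X18.758 Y49.493
G01 X18.758 Y66.173
M5
G0 X0.000 Y0.000

1 u = 1 mm; y_m = 133.221 − y.

[1] `<path>` line segment, #ff0000→cut S904 F804: (34.005,76.917) → (78.755,20.918)

[2] `<path>` open polyline, #ff0000→cut S904 F804: (65.729,9.900) → (212.896,95.640) → (127.467,53.521) → (230.183,9.568)

[3] `<polygon>` rectangle, #ff0000→cut S904 F804: (18.758,66.173) → (138.679,66.173) → (138.679,49.493) → (18.758,49.493) → (18.758,66.173) (closed)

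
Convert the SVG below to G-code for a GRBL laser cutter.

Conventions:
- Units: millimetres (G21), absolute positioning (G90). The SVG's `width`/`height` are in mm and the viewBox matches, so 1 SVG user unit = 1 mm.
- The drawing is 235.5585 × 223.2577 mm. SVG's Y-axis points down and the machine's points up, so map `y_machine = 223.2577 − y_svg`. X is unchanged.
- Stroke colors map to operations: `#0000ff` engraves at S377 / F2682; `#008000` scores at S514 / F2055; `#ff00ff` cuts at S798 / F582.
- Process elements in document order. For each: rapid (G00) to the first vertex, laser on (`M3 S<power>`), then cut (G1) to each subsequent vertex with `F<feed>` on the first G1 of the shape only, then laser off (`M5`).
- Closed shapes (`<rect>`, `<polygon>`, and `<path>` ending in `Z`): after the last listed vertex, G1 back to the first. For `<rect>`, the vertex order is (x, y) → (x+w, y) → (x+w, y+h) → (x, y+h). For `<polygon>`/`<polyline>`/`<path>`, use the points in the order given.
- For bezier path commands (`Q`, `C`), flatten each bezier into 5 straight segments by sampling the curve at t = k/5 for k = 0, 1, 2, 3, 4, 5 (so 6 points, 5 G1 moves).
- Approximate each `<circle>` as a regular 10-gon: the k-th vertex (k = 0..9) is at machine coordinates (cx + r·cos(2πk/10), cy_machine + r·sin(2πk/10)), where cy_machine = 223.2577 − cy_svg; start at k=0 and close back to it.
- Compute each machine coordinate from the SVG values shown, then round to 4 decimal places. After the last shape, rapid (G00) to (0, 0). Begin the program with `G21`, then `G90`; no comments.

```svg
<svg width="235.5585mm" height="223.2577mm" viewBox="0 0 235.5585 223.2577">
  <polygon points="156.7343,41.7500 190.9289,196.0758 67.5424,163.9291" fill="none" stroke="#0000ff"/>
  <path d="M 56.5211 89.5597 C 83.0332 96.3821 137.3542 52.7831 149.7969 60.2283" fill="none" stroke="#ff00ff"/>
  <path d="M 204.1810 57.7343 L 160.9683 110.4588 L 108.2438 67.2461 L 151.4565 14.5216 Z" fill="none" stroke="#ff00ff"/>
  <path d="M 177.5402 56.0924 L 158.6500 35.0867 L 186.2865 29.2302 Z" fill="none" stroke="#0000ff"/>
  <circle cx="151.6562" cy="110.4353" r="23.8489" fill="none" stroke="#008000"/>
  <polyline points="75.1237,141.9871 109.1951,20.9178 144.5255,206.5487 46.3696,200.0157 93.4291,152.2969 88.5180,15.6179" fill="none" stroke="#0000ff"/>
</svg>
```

1 u = 1 mm; y_m = 223.2577 − y.

[1] `<polygon>` closed polygon, #0000ff→engrave S377 F2682: (156.7343,181.5077) → (190.9289,27.1819) → (67.5424,59.3286) → (156.7343,181.5077) (closed)

[2] `<path>` cubic bezier, #ff00ff→cut S798 F582: (56.5211,133.6980) → (75.2079,134.8434) → (97.2239,143.2196) → (119.2241,153.9562) → (137.8634,162.1829) → (149.7969,163.0294)

[3] `<path>` regular polygon, #ff00ff→cut S798 F582: (204.1810,165.5234) → (160.9683,112.7989) → (108.2438,156.0116) → (151.4565,208.7361) → (204.1810,165.5234) (closed)

[4] `<path>` regular polygon, #0000ff→engrave S377 F2682: (177.5402,167.1653) → (158.6500,188.1710) → (186.2865,194.0275) → (177.5402,167.1653) (closed)

[5] `<circle>` circle, #008000→score S514 F2055: (175.5051,112.8224) → (170.9504,126.8404) → (159.0259,135.5041) → (144.2865,135.5041) → (132.3620,126.8404) → (127.8073,112.8224) → (132.3620,98.8044) → (144.2865,90.1407) → (159.0259,90.1407) → (170.9504,98.8044) → (175.5051,112.8224) (closed)

[6] `<polyline>` open polyline, #0000ff→engrave S377 F2682: (75.1237,81.2706) → (109.1951,202.3399) → (144.5255,16.7090) → (46.3696,23.2420) → (93.4291,70.9608) → (88.5180,207.6398)

G21
G90
G00 X156.7343 Y181.5077
M3 S377
G1 X190.9289 Y27.1819 F2682
G1 X67.5424 Y59.3286
G1 X156.7343 Y181.5077
M5
G00 X56.5211 Y133.6980
M3 S798
G1 X75.2079 Y134.8434 F582
G1 X97.2239 Y143.2196
G1 X119.2241 Y153.9562
G1 X137.8634 Y162.1829
G1 X149.7969 Y163.0294
M5
G00 X204.1810 Y165.5234
M3 S798
G1 X160.9683 Y112.7989 F582
G1 X108.2438 Y156.0116
G1 X151.4565 Y208.7361
G1 X204.1810 Y165.5234
M5
G00 X177.5402 Y167.1653
M3 S377
G1 X158.6500 Y188.1710 F2682
G1 X186.2865 Y194.0275
G1 X177.5402 Y167.1653
M5
G00 X175.5051 Y112.8224
M3 S514
G1 X170.9504 Y126.8404 F2055
G1 X159.0259 Y135.5041
G1 X144.2865 Y135.5041
G1 X132.3620 Y126.8404
G1 X127.8073 Y112.8224
G1 X132.3620 Y98.8044
G1 X144.2865 Y90.1407
G1 X159.0259 Y90.1407
G1 X170.9504 Y98.8044
G1 X175.5051 Y112.8224
M5
G00 X75.1237 Y81.2706
M3 S377
G1 X109.1951 Y202.3399 F2682
G1 X144.5255 Y16.7090
G1 X46.3696 Y23.2420
G1 X93.4291 Y70.9608
G1 X88.5180 Y207.6398
M5
G00 X0.0000 Y0.0000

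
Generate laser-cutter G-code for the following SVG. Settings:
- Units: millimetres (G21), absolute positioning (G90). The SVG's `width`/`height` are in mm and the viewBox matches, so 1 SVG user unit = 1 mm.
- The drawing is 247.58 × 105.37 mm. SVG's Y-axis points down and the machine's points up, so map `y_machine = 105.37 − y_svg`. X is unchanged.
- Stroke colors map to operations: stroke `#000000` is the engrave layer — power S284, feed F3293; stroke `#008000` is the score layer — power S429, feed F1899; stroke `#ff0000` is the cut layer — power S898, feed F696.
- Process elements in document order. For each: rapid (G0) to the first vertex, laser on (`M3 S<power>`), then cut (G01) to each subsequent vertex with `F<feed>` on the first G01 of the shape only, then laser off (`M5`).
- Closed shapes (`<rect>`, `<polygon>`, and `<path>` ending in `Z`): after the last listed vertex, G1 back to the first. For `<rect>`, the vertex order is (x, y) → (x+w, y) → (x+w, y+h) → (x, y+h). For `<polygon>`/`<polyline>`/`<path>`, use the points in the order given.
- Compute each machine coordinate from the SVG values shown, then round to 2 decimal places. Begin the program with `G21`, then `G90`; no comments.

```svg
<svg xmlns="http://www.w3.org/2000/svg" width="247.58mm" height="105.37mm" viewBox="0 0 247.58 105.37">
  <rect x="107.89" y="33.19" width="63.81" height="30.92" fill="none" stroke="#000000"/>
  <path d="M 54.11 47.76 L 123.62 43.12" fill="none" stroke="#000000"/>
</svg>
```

1 u = 1 mm; y_m = 105.37 − y.

[1] `<rect>` rectangle, #000000→engrave S284 F3293: (107.89,72.18) → (171.70,72.18) → (171.70,41.26) → (107.89,41.26) → (107.89,72.18) (closed)

[2] `<path>` line segment, #000000→engrave S284 F3293: (54.11,57.61) → (123.62,62.25)

G21
G90
G0 X107.89 Y72.18
M3 S284
G01 X171.70 Y72.18 F3293
G01 X171.70 Y41.26
G01 X107.89 Y41.26
G01 X107.89 Y72.18
M5
G0 X54.11 Y57.61
M3 S284
G01 X123.62 Y62.25 F3293
M5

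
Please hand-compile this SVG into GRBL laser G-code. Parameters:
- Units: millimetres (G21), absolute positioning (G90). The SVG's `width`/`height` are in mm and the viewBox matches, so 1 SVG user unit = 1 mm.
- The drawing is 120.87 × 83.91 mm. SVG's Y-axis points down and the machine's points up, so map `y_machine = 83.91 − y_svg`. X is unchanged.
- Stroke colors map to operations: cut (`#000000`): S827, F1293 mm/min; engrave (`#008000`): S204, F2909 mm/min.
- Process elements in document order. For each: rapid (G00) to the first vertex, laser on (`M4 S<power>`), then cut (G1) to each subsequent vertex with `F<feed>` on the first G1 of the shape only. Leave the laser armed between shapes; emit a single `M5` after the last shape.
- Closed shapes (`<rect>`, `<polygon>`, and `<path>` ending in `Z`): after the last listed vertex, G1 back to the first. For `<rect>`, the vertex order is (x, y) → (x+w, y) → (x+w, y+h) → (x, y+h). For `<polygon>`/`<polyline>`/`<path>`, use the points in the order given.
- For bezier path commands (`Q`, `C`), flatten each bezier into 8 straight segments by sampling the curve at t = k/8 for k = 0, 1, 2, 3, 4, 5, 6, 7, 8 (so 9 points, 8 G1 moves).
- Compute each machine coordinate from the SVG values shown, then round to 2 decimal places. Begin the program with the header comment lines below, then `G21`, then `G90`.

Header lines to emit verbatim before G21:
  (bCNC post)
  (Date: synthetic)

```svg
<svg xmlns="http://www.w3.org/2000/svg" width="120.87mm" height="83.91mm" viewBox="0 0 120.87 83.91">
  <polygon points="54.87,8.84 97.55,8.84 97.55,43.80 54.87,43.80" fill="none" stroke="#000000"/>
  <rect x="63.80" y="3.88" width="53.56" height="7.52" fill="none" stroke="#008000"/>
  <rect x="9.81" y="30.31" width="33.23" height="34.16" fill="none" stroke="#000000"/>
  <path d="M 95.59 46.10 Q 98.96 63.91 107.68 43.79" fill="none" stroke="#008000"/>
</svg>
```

(bCNC post)
(Date: synthetic)
G21
G90
G00 X54.87 Y75.07
M4 S827
G1 X97.55 Y75.07 F1293
G1 X97.55 Y40.11
G1 X54.87 Y40.11
G1 X54.87 Y75.07
G00 X63.80 Y80.03
M4 S204
G1 X117.36 Y80.03 F2909
G1 X117.36 Y72.51
G1 X63.80 Y72.51
G1 X63.80 Y80.03
G00 X9.81 Y53.60
M4 S827
G1 X43.04 Y53.60 F1293
G1 X43.04 Y19.44
G1 X9.81 Y19.44
G1 X9.81 Y53.60
G00 X95.59 Y37.81
M4 S204
G1 X96.52 Y33.95 F2909
G1 X97.61 Y31.28
G1 X98.87 Y29.79
G1 X100.30 Y29.48
G1 X101.89 Y30.36
G1 X103.65 Y32.43
G1 X105.58 Y35.68
G1 X107.68 Y40.12
M5

Since the viewBox matches the mm dimensions, user units are millimetres directly. The only transform is the Y-flip y_m = 83.91 − y_svg.

Shape 1 is a rectangle drawn with `<polygon>`. Its stroke #000000 means cut at S827, F1293. After flipping Y the toolpath is (54.87,75.07) → (97.55,75.07) → (97.55,40.11) → (54.87,40.11) → (54.87,75.07), returning to the start.

Shape 2 is a rectangle drawn with `<rect>`. Its stroke #008000 means engrave at S204, F2909. After flipping Y the toolpath is (63.80,80.03) → (117.36,80.03) → (117.36,72.51) → (63.80,72.51) → (63.80,80.03), returning to the start.

Shape 3 is a rectangle drawn with `<rect>`. Its stroke #000000 means cut at S827, F1293. After flipping Y the toolpath is (9.81,53.60) → (43.04,53.60) → (43.04,19.44) → (9.81,19.44) → (9.81,53.60), returning to the start.

Shape 4 is a quadratic bezier drawn with `<path>`. Its stroke #008000 means engrave at S204, F2909. After flipping Y the toolpath is (95.59,37.81) → (96.52,33.95) → (97.61,31.28) → (98.87,29.79) → (100.30,29.48) → (101.89,30.36) → (103.65,32.43) → (105.58,35.68) → (107.68,40.12).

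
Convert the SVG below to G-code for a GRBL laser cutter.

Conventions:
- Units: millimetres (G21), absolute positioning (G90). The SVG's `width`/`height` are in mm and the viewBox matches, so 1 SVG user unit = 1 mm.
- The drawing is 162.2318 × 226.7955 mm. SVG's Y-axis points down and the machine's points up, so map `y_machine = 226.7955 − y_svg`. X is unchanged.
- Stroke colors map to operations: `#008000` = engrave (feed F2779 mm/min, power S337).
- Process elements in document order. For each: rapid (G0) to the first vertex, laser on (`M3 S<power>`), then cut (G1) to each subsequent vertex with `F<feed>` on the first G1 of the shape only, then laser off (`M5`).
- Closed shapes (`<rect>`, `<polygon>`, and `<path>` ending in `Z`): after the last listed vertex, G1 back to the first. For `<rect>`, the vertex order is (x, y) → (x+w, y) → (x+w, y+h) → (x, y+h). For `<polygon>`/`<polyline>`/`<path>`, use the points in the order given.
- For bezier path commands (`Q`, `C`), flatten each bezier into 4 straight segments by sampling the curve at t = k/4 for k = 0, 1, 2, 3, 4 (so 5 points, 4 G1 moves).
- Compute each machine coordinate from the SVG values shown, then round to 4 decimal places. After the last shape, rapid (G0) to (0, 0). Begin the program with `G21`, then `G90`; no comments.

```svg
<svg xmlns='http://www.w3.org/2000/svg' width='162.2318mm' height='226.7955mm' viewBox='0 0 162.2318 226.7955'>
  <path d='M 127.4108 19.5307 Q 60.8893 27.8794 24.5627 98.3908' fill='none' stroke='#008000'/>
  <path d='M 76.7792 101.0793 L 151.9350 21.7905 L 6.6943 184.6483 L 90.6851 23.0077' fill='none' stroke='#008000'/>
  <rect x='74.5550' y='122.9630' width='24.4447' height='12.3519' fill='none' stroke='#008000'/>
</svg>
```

1 u = 1 mm; y_m = 226.7955 − y.

[1] `<path>` quadratic bezier, #008000→engrave S337 F2779: (127.4108,207.2648) → (96.0372,199.2053) → (68.4380,183.3754) → (44.6132,159.7752) → (24.5627,128.4047)

[2] `<path>` open polyline, #008000→engrave S337 F2779: (76.7792,125.7162) → (151.9350,205.0050) → (6.6943,42.1472) → (90.6851,203.7878)

[3] `<rect>` rectangle, #008000→engrave S337 F2779: (74.5550,103.8325) → (98.9997,103.8325) → (98.9997,91.4806) → (74.5550,91.4806) → (74.5550,103.8325) (closed)

G21
G90
G0 X127.4108 Y207.2648
M3 S337
G1 X96.0372 Y199.2053 F2779
G1 X68.4380 Y183.3754
G1 X44.6132 Y159.7752
G1 X24.5627 Y128.4047
M5
G0 X76.7792 Y125.7162
M3 S337
G1 X151.9350 Y205.0050 F2779
G1 X6.6943 Y42.1472
G1 X90.6851 Y203.7878
M5
G0 X74.5550 Y103.8325
M3 S337
G1 X98.9997 Y103.8325 F2779
G1 X98.9997 Y91.4806
G1 X74.5550 Y91.4806
G1 X74.5550 Y103.8325
M5
G0 X0.0000 Y0.0000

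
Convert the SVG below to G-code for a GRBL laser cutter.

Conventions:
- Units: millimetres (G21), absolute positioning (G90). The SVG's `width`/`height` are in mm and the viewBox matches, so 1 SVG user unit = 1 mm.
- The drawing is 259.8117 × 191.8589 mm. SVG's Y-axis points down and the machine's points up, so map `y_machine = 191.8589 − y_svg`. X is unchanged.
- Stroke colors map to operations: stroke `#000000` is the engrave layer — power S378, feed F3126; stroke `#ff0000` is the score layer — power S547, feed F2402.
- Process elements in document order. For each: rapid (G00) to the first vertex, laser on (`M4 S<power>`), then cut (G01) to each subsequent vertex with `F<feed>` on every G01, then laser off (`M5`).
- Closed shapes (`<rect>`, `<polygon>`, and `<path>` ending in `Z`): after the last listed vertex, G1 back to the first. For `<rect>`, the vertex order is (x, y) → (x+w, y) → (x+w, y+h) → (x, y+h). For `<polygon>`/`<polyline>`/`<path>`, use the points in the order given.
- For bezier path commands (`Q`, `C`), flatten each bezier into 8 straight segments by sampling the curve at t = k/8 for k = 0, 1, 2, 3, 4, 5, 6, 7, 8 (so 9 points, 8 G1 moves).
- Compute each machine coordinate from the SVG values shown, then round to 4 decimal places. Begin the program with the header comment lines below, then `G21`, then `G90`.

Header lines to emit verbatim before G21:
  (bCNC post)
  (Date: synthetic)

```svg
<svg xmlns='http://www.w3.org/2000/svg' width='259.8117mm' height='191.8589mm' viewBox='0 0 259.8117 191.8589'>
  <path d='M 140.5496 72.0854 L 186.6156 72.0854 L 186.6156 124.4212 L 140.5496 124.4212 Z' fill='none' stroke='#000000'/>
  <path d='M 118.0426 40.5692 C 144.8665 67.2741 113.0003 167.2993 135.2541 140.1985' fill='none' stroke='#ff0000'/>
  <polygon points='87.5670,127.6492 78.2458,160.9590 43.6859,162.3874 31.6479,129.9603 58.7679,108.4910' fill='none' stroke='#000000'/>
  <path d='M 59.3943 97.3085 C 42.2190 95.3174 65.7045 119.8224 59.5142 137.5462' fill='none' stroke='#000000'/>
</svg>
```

(bCNC post)
(Date: synthetic)
G21
G90
G00 X140.5496 Y119.7735
M4 S378
G01 X186.6156 Y119.7735 F3126
G01 X186.6156 Y67.4377 F3126
G01 X140.5496 Y67.4377 F3126
G01 X140.5496 Y119.7735 F3126
M5
G00 X118.0426 Y151.2897
M4 S547
G01 X125.5708 Y138.2300 F2402
G01 X128.9188 Y120.6454 F2402
G01 X129.4086 Y100.8851 F2402
G01 X128.3621 Y81.2979 F2402
G01 X127.1015 Y64.2329 F2402
G01 X126.9486 Y52.0390 F2402
G01 X129.2255 Y47.0651 F2402
G01 X135.2541 Y51.6604 F2402
M5
G00 X87.5670 Y64.2097
M4 S378
G01 X78.2458 Y30.8999 F3126
G01 X43.6859 Y29.4715 F3126
G01 X31.6479 Y61.8986 F3126
G01 X58.7679 Y83.3679 F3126
G01 X87.5670 Y64.2097 F3126
M5
G00 X59.3943 Y94.5504
M4 S378
G01 X54.7222 Y94.1201 F3126
G01 X53.0377 Y91.5957 F3126
G01 X53.5167 Y87.3672 F3126
G01 X55.3349 Y81.8246 F3126
G01 X57.6680 Y75.3579 F3126
G01 X59.6917 Y68.3571 F3126
G01 X60.5819 Y61.2120 F3126
G01 X59.5142 Y54.3127 F3126
M5

viewBox `0 0 259.8117 191.8589` with mm width/height → 1 unit = 1 mm. Flip: y_m = 191.8589 − y_svg.

**Shape 1** — `<path>` rectangle, stroke `#000000` → engrave (S378, F3126). Machine vertices: (140.5496,119.7735) → (186.6156,119.7735) → (186.6156,67.4377) → (140.5496,67.4377) → (140.5496,119.7735). Closed: final G1 returns to the first vertex.

**Shape 2** — `<path>` cubic bezier, stroke `#ff0000` → score (S547, F2402). Control points (SVG): P0=(118.0426,40.5692), P1=(144.8665,67.2741), P2=(113.0003,167.2993), P3=(135.2541,140.1985); sampled at t=k/8. Machine vertices: (118.0426,151.2897) → (125.5708,138.2300) → (128.9188,120.6454) → (129.4086,100.8851) → (128.3621,81.2979) → (127.1015,64.2329) → (126.9486,52.0390) → (129.2255,47.0651) → (135.2541,51.6604). Open path.

**Shape 3** — `<polygon>` regular polygon, stroke `#000000` → engrave (S378, F3126). Machine vertices: (87.5670,64.2097) → (78.2458,30.8999) → (43.6859,29.4715) → (31.6479,61.8986) → (58.7679,83.3679) → (87.5670,64.2097). Closed: final G1 returns to the first vertex.

**Shape 4** — `<path>` cubic bezier, stroke `#000000` → engrave (S378, F3126). Control points (SVG): P0=(59.3943,97.3085), P1=(42.2190,95.3174), P2=(65.7045,119.8224), P3=(59.5142,137.5462); sampled at t=k/8. Machine vertices: (59.3943,94.5504) → (54.7222,94.1201) → (53.0377,91.5957) → (53.5167,87.3672) → (55.3349,81.8246) → (57.6680,75.3579) → (59.6917,68.3571) → (60.5819,61.2120) → (59.5142,54.3127). Open path.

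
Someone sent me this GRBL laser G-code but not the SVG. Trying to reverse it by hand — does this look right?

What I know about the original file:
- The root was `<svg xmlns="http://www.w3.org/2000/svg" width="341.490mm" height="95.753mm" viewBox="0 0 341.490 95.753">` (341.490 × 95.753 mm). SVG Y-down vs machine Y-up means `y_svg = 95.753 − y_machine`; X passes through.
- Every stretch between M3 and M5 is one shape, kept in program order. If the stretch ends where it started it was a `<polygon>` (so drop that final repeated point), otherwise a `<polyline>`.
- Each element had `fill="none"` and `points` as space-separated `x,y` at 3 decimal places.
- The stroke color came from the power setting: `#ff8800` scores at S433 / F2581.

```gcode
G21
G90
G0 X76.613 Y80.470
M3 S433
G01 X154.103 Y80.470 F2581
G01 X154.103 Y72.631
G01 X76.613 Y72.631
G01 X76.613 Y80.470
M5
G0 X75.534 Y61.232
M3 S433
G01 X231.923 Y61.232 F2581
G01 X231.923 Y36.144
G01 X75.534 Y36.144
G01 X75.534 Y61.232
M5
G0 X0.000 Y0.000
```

y_svg = 95.753 − y_m. Every run uses S433, so all elements get stroke `#ff8800` (score).

[1] closed run; points: 76.613,15.283 154.103,15.283 154.103,23.122 76.613,23.122

[2] closed run; points: 75.534,34.521 231.923,34.521 231.923,59.609 75.534,59.609

<svg xmlns="http://www.w3.org/2000/svg" width="341.490mm" height="95.753mm" viewBox="0 0 341.490 95.753">
  <polygon points="76.613,15.283 154.103,15.283 154.103,23.122 76.613,23.122" fill="none" stroke="#ff8800"/>
  <polygon points="75.534,34.521 231.923,34.521 231.923,59.609 75.534,59.609" fill="none" stroke="#ff8800"/>
</svg>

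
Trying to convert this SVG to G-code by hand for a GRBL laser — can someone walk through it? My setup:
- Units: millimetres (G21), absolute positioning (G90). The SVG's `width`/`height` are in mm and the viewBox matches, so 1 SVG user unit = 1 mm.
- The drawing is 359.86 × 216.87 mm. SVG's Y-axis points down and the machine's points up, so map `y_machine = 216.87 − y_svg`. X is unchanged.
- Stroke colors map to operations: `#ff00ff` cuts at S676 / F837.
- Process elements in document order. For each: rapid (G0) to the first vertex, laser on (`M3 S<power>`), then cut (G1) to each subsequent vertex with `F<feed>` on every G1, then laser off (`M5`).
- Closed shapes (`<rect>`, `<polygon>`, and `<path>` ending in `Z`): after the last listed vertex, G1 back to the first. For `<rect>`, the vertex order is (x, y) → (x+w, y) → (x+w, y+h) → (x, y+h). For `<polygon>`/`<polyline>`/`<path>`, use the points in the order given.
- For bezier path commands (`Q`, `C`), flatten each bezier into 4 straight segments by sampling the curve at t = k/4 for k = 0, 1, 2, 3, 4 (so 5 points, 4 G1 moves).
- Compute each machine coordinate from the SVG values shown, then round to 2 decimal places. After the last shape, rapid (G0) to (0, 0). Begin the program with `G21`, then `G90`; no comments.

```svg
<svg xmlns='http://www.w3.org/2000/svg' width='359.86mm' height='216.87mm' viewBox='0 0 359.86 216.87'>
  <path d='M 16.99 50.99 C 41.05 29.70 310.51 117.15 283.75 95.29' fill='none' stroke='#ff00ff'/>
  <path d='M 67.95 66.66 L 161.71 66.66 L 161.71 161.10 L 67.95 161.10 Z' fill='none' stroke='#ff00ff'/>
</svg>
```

G21
G90
G0 X16.99 Y165.88
M3 S676
G1 X72.58 Y164.87 F837
G1 X169.43 Y143.52 F837
G1 X256.74 Y122.27 F837
G1 X283.75 Y121.58 F837
M5
G0 X67.95 Y150.21
M3 S676
G1 X161.71 Y150.21 F837
G1 X161.71 Y55.77 F837
G1 X67.95 Y55.77 F837
G1 X67.95 Y150.21 F837
M5
G0 X0.00 Y0.00

Since the viewBox matches the mm dimensions, user units are millimetres directly. The only transform is the Y-flip y_m = 216.87 − y_svg.

Shape 1 is a cubic bezier drawn with `<path>`. Its stroke #ff00ff means cut at S676, F837. After flipping Y the toolpath is (16.99,165.88) → (72.58,164.87) → (169.43,143.52) → (256.74,122.27) → (283.75,121.58).

Shape 2 is a rectangle drawn with `<path>`. Its stroke #ff00ff means cut at S676, F837. After flipping Y the toolpath is (67.95,150.21) → (161.71,150.21) → (161.71,55.77) → (67.95,55.77) → (67.95,150.21), returning to the start.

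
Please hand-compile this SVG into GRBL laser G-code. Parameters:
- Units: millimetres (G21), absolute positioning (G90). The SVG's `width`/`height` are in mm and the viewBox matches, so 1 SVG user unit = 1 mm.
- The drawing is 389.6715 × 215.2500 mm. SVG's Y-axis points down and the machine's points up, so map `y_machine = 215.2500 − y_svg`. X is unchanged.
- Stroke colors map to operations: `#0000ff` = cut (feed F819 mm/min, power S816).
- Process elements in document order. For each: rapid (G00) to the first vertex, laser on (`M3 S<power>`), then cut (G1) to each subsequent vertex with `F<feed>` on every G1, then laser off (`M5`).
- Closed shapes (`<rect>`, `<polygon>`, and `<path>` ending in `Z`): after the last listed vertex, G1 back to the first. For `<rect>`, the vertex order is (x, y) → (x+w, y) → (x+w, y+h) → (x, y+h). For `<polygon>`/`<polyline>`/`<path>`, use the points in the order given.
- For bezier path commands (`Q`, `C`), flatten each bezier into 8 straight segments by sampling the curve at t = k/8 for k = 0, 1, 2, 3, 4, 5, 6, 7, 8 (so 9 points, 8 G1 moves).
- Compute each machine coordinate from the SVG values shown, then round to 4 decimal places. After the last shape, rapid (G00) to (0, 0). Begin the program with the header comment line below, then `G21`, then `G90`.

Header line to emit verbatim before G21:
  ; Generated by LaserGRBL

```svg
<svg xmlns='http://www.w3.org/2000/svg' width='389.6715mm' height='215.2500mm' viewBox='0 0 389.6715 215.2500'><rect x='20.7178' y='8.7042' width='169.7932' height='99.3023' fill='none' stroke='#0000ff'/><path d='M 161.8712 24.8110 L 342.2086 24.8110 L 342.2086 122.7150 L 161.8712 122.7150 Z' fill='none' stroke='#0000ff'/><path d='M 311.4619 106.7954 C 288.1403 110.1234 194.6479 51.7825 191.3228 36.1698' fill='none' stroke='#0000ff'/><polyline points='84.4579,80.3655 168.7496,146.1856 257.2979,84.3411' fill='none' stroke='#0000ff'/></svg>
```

; Generated by LaserGRBL
G21
G90
G00 X20.7178 Y206.5458
M3 S816
G1 X190.5110 Y206.5458 F819
G1 X190.5110 Y107.2435 F819
G1 X20.7178 Y107.2435 F819
G1 X20.7178 Y206.5458 F819
M5
G00 X161.8712 Y190.4390
M3 S816
G1 X342.2086 Y190.4390 F819
G1 X342.2086 Y92.5350 F819
G1 X161.8712 Y92.5350 F819
G1 X161.8712 Y190.4390 F819
M5
G00 X311.4619 Y108.4546
M3 S816
G1 X299.7402 Y109.8934 F819
G1 X283.3190 Y115.8903 F819
G1 X264.0771 Y125.2219 F819
G1 X243.8937 Y136.6646 F819
G1 X224.6475 Y148.9953 F819
G1 X208.2177 Y160.9903 F819
G1 X196.4831 Y171.4265 F819
G1 X191.3228 Y179.0802 F819
M5
G00 X84.4579 Y134.8845
M3 S816
G1 X168.7496 Y69.0644 F819
G1 X257.2979 Y130.9089 F819
M5
G00 X0.0000 Y0.0000

viewBox `0 0 389.6715 215.2500` with mm width/height → 1 unit = 1 mm. Flip: y_m = 215.2500 − y_svg.

**Shape 1** — `<rect>` rectangle, stroke `#0000ff` → cut (S816, F819). Machine vertices: (20.7178,206.5458) → (190.5110,206.5458) → (190.5110,107.2435) → (20.7178,107.2435) → (20.7178,206.5458). Closed: final G1 returns to the first vertex.

**Shape 2** — `<path>` rectangle, stroke `#0000ff` → cut (S816, F819). Machine vertices: (161.8712,190.4390) → (342.2086,190.4390) → (342.2086,92.5350) → (161.8712,92.5350) → (161.8712,190.4390). Closed: final G1 returns to the first vertex.

**Shape 3** — `<path>` cubic bezier, stroke `#0000ff` → cut (S816, F819). Control points (SVG): P0=(311.4619,106.7954), P1=(288.1403,110.1234), P2=(194.6479,51.7825), P3=(191.3228,36.1698); sampled at t=k/8. Machine vertices: (311.4619,108.4546) → (299.7402,109.8934) → (283.3190,115.8903) → (264.0771,125.2219) → (243.8937,136.6646) → (224.6475,148.9953) → (208.2177,160.9903) → (196.4831,171.4265) → (191.3228,179.0802). Open path.

**Shape 4** — `<polyline>` open polyline, stroke `#0000ff` → cut (S816, F819). Machine vertices: (84.4579,134.8845) → (168.7496,69.0644) → (257.2979,130.9089). Open path.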